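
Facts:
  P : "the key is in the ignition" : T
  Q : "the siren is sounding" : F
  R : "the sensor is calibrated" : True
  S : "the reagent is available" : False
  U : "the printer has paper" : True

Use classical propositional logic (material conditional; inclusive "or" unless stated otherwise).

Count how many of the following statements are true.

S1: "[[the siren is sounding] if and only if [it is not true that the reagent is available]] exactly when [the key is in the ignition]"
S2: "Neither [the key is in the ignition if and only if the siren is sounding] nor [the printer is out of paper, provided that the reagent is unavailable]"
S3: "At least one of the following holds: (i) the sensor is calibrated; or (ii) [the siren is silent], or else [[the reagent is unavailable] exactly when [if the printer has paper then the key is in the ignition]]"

S1: Parsed as (Q <-> ~S) <-> P

~S = ~F = T
Q <-> ~S = F <-> T = F
(Q <-> ~S) <-> P = F <-> T = F
Hence S1 is false.

S2: Formalization: (P <-> Q) nor (~S -> ~U)

P <-> Q = T <-> F = F
~S = ~F = T
~U = ~T = F
~S -> ~U = T -> F = F
(P <-> Q) nor (~S -> ~U) = F nor F = T
Hence S2 is true.

S3: This is R | (~Q | (~S <-> (U -> P))).

~Q = ~F = T
~S = ~F = T
U -> P = T -> T = T
~S <-> (U -> P) = T <-> T = T
~Q | (~S <-> (U -> P)) = T | T = T
R | (~Q | (~S <-> (U -> P))) = T | T = T
So S3 is true.

2 of the 3 statements are true (S2, S3).

2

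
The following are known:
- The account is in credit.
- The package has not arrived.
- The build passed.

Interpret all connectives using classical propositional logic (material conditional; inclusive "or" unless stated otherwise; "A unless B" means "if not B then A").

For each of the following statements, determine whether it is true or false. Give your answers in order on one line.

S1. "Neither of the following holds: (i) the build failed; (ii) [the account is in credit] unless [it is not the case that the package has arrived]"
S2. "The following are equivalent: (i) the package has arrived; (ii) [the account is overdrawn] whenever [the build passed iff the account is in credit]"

S1 False, S2 True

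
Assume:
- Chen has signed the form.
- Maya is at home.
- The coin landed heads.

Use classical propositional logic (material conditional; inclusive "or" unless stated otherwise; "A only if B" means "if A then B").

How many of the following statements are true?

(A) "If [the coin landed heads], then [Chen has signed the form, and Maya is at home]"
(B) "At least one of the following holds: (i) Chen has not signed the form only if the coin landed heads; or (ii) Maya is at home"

2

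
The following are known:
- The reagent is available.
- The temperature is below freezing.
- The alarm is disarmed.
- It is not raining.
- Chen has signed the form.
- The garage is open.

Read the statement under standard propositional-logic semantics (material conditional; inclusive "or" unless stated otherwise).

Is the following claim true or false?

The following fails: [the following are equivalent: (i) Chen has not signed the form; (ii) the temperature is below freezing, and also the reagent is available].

Let U = "Chen has signed the form" (True), Q = "the temperature is below freezing" (True), P = "the reagent is available" (True).
Parsed as not (not U iff (Q and P))

not U = not True = False
Q and P = True and True = True
not U iff (Q and P) = False iff True = False
not (not U iff (Q and P)) = not False = True

True.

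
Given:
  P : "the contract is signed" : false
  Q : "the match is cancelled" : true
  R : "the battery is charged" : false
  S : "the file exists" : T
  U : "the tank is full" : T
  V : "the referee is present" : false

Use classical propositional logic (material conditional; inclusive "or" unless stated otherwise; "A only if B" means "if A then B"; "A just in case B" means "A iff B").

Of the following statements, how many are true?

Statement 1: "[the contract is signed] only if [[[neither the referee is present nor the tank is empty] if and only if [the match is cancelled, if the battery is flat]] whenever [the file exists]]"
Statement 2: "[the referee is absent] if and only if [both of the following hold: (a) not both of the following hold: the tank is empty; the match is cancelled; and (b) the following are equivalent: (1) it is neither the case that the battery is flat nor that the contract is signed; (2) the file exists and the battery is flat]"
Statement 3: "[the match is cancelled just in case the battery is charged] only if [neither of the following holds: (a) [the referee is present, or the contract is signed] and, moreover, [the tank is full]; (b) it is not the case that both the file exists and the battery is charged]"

Statement 1: In symbols: P → (S → ((V ↓ ¬U) ↔ (¬R → Q)))

¬U = ¬T = F
V ↓ ¬U = F ↓ F = T
¬R = ¬F = T
¬R → Q = T → T = T
(V ↓ ¬U) ↔ (¬R → Q) = T ↔ T = T
S → ((V ↓ ¬U) ↔ (¬R → Q)) = T → T = T
P → (S → ((V ↓ ¬U) ↔ (¬R → Q))) = F → T = T
So Statement 1 is true.

Statement 2: Parsed as ¬V ↔ ((¬U ↑ Q) ∧ ((¬R ↓ P) ↔ (S ∧ ¬R)))

¬V = ¬F = T
¬U = ¬T = F
¬U ↑ Q = F ↑ T = T
¬R = ¬F = T
¬R ↓ P = T ↓ F = F
¬R = ¬F = T
S ∧ ¬R = T ∧ T = T
(¬R ↓ P) ↔ (S ∧ ¬R) = F ↔ T = F
(¬U ↑ Q) ∧ ((¬R ↓ P) ↔ (S ∧ ¬R)) = T ∧ F = F
¬V ↔ ((¬U ↑ Q) ∧ ((¬R ↓ P) ↔ (S ∧ ¬R))) = T ↔ F = F
Thus Statement 2 is false.

Statement 3: Formalization: (Q ↔ R) → (((V ∨ P) ∧ U) ↓ (S ↑ R))

Q ↔ R = T ↔ F = F
V ∨ P = F ∨ F = F
(V ∨ P) ∧ U = F ∧ T = F
S ↑ R = T ↑ F = T
((V ∨ P) ∧ U) ↓ (S ↑ R) = F ↓ T = F
(Q ↔ R) → (((V ∨ P) ∧ U) ↓ (S ↑ R)) = F → F = T
Thus Statement 3 is true.

2 of the 3 statements are true (Statement 1, Statement 3).

2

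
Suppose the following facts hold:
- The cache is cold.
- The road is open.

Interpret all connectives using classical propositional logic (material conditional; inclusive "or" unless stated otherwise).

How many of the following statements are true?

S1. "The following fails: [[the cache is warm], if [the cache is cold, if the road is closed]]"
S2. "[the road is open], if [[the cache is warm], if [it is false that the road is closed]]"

2

Let Q = "the road is closed" (F), P = "the cache is warm" (F).

S1: In symbols: ~((Q -> ~P) -> P)

~P = ~F = T
Q -> ~P = F -> T = T
(Q -> ~P) -> P = T -> F = F
~((Q -> ~P) -> P) = ~F = T
So S1 is true.

S2: In symbols: (~Q -> P) -> ~Q

~Q = ~F = T
~Q -> P = T -> F = F
~Q = ~F = T
(~Q -> P) -> ~Q = F -> T = T
Thus S2 is true.

Count: 2.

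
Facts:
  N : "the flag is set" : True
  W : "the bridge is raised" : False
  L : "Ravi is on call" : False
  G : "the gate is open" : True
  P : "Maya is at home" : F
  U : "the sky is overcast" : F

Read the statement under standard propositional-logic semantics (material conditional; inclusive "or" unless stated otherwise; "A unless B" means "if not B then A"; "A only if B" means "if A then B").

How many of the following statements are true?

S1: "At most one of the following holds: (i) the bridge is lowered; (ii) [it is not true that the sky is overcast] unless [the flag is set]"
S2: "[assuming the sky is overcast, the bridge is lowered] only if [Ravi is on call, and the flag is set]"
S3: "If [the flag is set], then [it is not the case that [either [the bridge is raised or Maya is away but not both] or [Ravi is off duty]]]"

0

S1: This is ~W nand (~U | N).

~W = ~F = T
~U = ~F = T
~U | N = T | T = T
~W nand (~U | N) = T nand T = F
Thus S1 is false.

S2: In symbols: (U -> ~W) -> (L & N)

~W = ~F = T
U -> ~W = F -> T = T
L & N = F & T = F
(U -> ~W) -> (L & N) = T -> F = F
Thus S2 is false.

S3: Parsed as N -> ~((W xor ~P) | ~L)

~P = ~F = T
W xor ~P = F xor T = T
~L = ~F = T
(W xor ~P) | ~L = T | T = T
~((W xor ~P) | ~L) = ~T = F
N -> ~((W xor ~P) | ~L) = T -> F = F
Hence S3 is false.

Count: 0.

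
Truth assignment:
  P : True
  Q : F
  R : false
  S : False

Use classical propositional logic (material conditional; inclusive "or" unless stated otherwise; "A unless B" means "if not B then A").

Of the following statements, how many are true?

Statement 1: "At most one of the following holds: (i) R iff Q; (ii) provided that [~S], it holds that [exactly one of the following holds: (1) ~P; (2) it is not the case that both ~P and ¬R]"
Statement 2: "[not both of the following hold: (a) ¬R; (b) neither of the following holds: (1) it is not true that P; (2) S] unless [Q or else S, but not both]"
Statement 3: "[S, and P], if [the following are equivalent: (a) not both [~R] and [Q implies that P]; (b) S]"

0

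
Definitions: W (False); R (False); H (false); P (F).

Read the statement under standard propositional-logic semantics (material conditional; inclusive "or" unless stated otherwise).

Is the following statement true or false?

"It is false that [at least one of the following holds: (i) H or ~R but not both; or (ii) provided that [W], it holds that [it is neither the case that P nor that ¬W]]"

Formalization: ~((H xor ~R) | (W -> (P nor ~W)))

~R = ~F = T
H xor ~R = F xor T = T
~W = ~F = T
P nor ~W = F nor T = F
W -> (P nor ~W) = F -> F = T
(H xor ~R) | (W -> (P nor ~W)) = T | T = T
~((H xor ~R) | (W -> (P nor ~W))) = ~T = F

False.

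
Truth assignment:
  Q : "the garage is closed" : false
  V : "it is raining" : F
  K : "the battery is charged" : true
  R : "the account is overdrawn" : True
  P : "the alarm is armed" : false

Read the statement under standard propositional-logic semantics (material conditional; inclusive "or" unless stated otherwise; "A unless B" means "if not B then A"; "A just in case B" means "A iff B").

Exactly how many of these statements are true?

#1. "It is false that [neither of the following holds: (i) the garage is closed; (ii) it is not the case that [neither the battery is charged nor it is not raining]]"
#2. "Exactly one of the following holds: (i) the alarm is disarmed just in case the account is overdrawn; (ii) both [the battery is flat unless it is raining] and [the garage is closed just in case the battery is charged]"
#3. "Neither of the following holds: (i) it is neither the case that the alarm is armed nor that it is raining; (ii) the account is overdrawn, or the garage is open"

#1: Parsed as ~(Q nor ~(K nor ~V))

~V = ~F = T
K nor ~V = T nor T = F
~(K nor ~V) = ~F = T
Q nor ~(K nor ~V) = F nor T = F
~(Q nor ~(K nor ~V)) = ~F = T
So #1 is true.

#2: Parsed as (~P <-> R) xor ((~K | V) & (Q <-> K))

~P = ~F = T
~P <-> R = T <-> T = T
~K = ~T = F
~K | V = F | F = F
Q <-> K = F <-> T = F
(~K | V) & (Q <-> K) = F & F = F
(~P <-> R) xor ((~K | V) & (Q <-> K)) = T xor F = T
Hence #2 is true.

#3: In symbols: (P nor V) nor (R | ~Q)

P nor V = F nor F = T
~Q = ~F = T
R | ~Q = T | T = T
(P nor V) nor (R | ~Q) = T nor T = F
So #3 is false.

True statements: 2.

2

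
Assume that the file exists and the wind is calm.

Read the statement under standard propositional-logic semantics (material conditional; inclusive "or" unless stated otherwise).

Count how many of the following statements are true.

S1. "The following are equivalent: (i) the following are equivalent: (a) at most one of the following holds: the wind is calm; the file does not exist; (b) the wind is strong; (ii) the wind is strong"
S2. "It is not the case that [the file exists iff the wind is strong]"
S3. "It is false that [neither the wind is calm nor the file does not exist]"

Let S = "the wind is strong" (F), G = "the file exists" (T).

S1: In symbols: ((~S nand ~G) <-> S) <-> S

~S = ~F = T
~G = ~T = F
~S nand ~G = T nand F = T
(~S nand ~G) <-> S = T <-> F = F
((~S nand ~G) <-> S) <-> S = F <-> F = T
Hence S1 is true.

S2: Parsed as ~(G <-> S)

G <-> S = T <-> F = F
~(G <-> S) = ~F = T
Hence S2 is true.

S3: In symbols: ~(~S nor ~G)

~S = ~F = T
~G = ~T = F
~S nor ~G = T nor F = F
~(~S nor ~G) = ~F = T
So S3 is true.

Count: 3.

3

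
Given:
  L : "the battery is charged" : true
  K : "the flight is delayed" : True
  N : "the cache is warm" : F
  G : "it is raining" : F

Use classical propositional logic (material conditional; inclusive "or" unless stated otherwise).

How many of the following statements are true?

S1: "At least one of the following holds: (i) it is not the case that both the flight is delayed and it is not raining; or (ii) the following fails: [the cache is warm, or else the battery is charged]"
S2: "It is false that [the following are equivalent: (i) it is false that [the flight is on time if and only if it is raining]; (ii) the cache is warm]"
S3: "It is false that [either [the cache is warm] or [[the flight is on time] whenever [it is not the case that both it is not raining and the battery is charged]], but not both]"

S1: Formalization: (K ↑ ¬G) ∨ ¬(N ∨ L)

¬G = ¬F = T
K ↑ ¬G = T ↑ T = F
N ∨ L = F ∨ T = T
¬(N ∨ L) = ¬T = F
(K ↑ ¬G) ∨ ¬(N ∨ L) = F ∨ F = F
So S1 is false.

S2: This is ¬(¬(¬K ↔ G) ↔ N).

¬K = ¬T = F
¬K ↔ G = F ↔ F = T
¬(¬K ↔ G) = ¬T = F
¬(¬K ↔ G) ↔ N = F ↔ F = T
¬(¬(¬K ↔ G) ↔ N) = ¬T = F
Hence S2 is false.

S3: This is ¬(N ⊕ ((¬G ↑ L) → ¬K)).

¬G = ¬F = T
¬G ↑ L = T ↑ T = F
¬K = ¬T = F
(¬G ↑ L) → ¬K = F → F = T
N ⊕ ((¬G ↑ L) → ¬K) = F ⊕ T = T
¬(N ⊕ ((¬G ↑ L) → ¬K)) = ¬T = F
Thus S3 is false.

0 of the 3 statements are true (none).

0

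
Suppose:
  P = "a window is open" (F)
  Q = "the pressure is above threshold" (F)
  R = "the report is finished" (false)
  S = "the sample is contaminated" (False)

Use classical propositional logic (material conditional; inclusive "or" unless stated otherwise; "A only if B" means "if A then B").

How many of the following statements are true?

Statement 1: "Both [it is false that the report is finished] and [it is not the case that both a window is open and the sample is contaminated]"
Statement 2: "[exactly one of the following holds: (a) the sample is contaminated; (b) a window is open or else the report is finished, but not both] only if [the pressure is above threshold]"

2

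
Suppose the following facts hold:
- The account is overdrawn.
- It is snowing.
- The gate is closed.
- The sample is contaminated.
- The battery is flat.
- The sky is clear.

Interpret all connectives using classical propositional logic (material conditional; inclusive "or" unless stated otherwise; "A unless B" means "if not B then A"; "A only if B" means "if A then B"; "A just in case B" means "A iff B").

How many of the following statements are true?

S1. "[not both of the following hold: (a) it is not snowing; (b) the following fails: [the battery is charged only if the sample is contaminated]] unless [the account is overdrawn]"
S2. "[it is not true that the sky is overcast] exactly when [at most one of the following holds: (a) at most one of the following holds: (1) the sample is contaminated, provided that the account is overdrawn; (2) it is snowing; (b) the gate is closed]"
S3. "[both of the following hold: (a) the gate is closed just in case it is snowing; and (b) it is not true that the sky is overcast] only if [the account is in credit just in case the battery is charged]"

3

Let G = "it is snowing" (True), H = "the battery is charged" (False), D = "the sample is contaminated" (True), P = "the account is overdrawn" (True), R = "the sky is overcast" (False), U = "the gate is open" (False).

S1: In symbols: (not G nand not (H -> D)) or P

not G = not True = False
H -> D = False -> True = True
not (H -> D) = not True = False
not G nand not (H -> D) = False nand False = True
(not G nand not (H -> D)) or P = True or True = True
Thus S1 is true.

S2: This is not R iff (((P -> D) nand G) nand not U).

not R = not False = True
P -> D = True -> True = True
(P -> D) nand G = True nand True = False
not U = not False = True
((P -> D) nand G) nand not U = False nand True = True
not R iff (((P -> D) nand G) nand not U) = True iff True = True
Hence S2 is true.

S3: This is ((not U iff G) and not R) -> (not P iff H).

not U = not False = True
not U iff G = True iff True = True
not R = not False = True
(not U iff G) and not R = True and True = True
not P = not True = False
not P iff H = False iff False = True
((not U iff G) and not R) -> (not P iff H) = True -> True = True
Thus S3 is true.

Count: 3.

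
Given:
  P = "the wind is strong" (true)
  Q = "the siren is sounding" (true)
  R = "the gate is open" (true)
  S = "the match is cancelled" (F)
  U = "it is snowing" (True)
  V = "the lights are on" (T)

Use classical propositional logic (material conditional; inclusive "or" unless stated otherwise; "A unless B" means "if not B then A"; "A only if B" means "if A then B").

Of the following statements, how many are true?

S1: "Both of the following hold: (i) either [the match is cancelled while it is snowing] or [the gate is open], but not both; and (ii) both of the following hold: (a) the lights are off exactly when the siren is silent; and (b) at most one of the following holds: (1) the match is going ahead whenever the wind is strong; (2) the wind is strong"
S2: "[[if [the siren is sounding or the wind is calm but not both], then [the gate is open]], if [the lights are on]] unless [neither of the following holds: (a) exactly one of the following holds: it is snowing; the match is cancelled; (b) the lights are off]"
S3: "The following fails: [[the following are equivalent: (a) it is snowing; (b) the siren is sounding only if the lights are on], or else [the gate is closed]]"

S1: Parsed as ((S & U) xor R) & ((~V <-> ~Q) & ((P -> ~S) nand P))

S & U = F & T = F
(S & U) xor R = F xor T = T
~V = ~T = F
~Q = ~T = F
~V <-> ~Q = F <-> F = T
~S = ~F = T
P -> ~S = T -> T = T
(P -> ~S) nand P = T nand T = F
(~V <-> ~Q) & ((P -> ~S) nand P) = T & F = F
((S & U) xor R) & ((~V <-> ~Q) & ((P -> ~S) nand P)) = T & F = F
Hence S1 is false.

S2: In symbols: (V -> ((Q xor ~P) -> R)) | ((U xor S) nor ~V)

~P = ~T = F
Q xor ~P = T xor F = T
(Q xor ~P) -> R = T -> T = T
V -> ((Q xor ~P) -> R) = T -> T = T
U xor S = T xor F = T
~V = ~T = F
(U xor S) nor ~V = T nor F = F
(V -> ((Q xor ~P) -> R)) | ((U xor S) nor ~V) = T | F = T
Hence S2 is true.

S3: In symbols: ~((U <-> (Q -> V)) | ~R)

Q -> V = T -> T = T
U <-> (Q -> V) = T <-> T = T
~R = ~T = F
(U <-> (Q -> V)) | ~R = T | F = T
~((U <-> (Q -> V)) | ~R) = ~T = F
Thus S3 is false.

Count: 1.

1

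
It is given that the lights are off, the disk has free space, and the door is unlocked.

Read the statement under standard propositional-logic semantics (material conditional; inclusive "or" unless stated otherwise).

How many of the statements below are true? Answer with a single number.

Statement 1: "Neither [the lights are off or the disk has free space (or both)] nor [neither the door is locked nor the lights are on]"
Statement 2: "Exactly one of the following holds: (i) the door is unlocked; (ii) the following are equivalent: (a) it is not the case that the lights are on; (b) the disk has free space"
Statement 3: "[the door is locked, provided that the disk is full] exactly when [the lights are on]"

Let P = "the lights are on" (F), Q = "the disk is full" (F), R = "the door is locked" (F).

Statement 1: In symbols: (¬P ∨ ¬Q) ↓ (R ↓ P)

¬P = ¬F = T
¬Q = ¬F = T
¬P ∨ ¬Q = T ∨ T = T
R ↓ P = F ↓ F = T
(¬P ∨ ¬Q) ↓ (R ↓ P) = T ↓ T = F
So Statement 1 is false.

Statement 2: This is ¬R ⊕ (¬P ↔ ¬Q).

¬R = ¬F = T
¬P = ¬F = T
¬Q = ¬F = T
¬P ↔ ¬Q = T ↔ T = T
¬R ⊕ (¬P ↔ ¬Q) = T ⊕ T = F
Hence Statement 2 is false.

Statement 3: This is (Q → R) ↔ P.

Q → R = F → F = T
(Q → R) ↔ P = T ↔ F = F
So Statement 3 is false.

0 of the 3 statements are true (none).

0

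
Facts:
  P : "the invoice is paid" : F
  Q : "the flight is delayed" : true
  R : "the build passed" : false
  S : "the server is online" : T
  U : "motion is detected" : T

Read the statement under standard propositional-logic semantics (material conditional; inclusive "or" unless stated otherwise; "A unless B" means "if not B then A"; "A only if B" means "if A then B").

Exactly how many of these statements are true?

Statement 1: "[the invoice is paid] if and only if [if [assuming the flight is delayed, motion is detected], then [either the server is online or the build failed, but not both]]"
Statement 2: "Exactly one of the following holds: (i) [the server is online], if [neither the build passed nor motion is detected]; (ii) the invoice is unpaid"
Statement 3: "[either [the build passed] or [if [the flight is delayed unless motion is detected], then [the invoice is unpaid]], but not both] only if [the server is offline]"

1

Statement 1: Parsed as P <-> ((Q -> U) -> (S xor ~R))

Q -> U = T -> T = T
~R = ~F = T
S xor ~R = T xor T = F
(Q -> U) -> (S xor ~R) = T -> F = F
P <-> ((Q -> U) -> (S xor ~R)) = F <-> F = T
So Statement 1 is true.

Statement 2: In symbols: ((R nor U) -> S) xor ~P

R nor U = F nor T = F
(R nor U) -> S = F -> T = T
~P = ~F = T
((R nor U) -> S) xor ~P = T xor T = F
Thus Statement 2 is false.

Statement 3: Formalization: (R xor ((Q | U) -> ~P)) -> ~S

Q | U = T | T = T
~P = ~F = T
(Q | U) -> ~P = T -> T = T
R xor ((Q | U) -> ~P) = F xor T = T
~S = ~T = F
(R xor ((Q | U) -> ~P)) -> ~S = T -> F = F
Thus Statement 3 is false.

True statements: 1 (Statement 1).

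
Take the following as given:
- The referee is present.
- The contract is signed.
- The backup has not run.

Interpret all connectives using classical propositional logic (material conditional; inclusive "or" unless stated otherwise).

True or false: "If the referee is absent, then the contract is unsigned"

True.

Let P = "the referee is present" (T), Q = "the contract is signed" (T).
In symbols: ~P -> ~Q

~P = ~T = F
~Q = ~T = F
~P -> ~Q = F -> F = T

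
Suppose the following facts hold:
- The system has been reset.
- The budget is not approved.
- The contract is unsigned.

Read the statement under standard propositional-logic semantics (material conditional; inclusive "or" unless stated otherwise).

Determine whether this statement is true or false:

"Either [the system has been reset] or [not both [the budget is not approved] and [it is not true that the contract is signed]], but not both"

true

Let N = "the system has been reset" (T), R = "the budget is approved" (F), S = "the contract is signed" (F).
In symbols: N ⊕ (¬R ↑ ¬S)

¬R = ¬F = T
¬S = ¬F = T
¬R ↑ ¬S = T ↑ T = F
N ⊕ (¬R ↑ ¬S) = T ⊕ F = T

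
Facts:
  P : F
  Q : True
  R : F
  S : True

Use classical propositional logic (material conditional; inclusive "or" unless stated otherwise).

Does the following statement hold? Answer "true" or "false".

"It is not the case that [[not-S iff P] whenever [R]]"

false

This is ¬(R → (¬S ↔ P)).

¬S = ¬T = F
¬S ↔ P = F ↔ F = T
R → (¬S ↔ P) = F → T = T
¬(R → (¬S ↔ P)) = ¬T = F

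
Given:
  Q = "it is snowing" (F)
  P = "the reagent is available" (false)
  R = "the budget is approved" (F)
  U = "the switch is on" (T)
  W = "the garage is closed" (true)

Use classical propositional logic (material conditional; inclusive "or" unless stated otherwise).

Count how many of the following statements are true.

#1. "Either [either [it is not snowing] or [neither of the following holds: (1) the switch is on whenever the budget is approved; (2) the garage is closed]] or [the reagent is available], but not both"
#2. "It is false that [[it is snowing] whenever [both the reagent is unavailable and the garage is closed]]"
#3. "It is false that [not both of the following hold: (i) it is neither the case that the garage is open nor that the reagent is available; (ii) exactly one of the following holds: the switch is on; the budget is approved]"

#1: Formalization: (~Q | ((R -> U) nor W)) xor P

~Q = ~F = T
R -> U = F -> T = T
(R -> U) nor W = T nor T = F
~Q | ((R -> U) nor W) = T | F = T
(~Q | ((R -> U) nor W)) xor P = T xor F = T
So #1 is true.

#2: This is ~((~P & W) -> Q).

~P = ~F = T
~P & W = T & T = T
(~P & W) -> Q = T -> F = F
~((~P & W) -> Q) = ~F = T
Hence #2 is true.

#3: Formalization: ~((~W nor P) nand (U xor R))

~W = ~T = F
~W nor P = F nor F = T
U xor R = T xor F = T
(~W nor P) nand (U xor R) = T nand T = F
~((~W nor P) nand (U xor R)) = ~F = T
Hence #3 is true.

Count: 3.

3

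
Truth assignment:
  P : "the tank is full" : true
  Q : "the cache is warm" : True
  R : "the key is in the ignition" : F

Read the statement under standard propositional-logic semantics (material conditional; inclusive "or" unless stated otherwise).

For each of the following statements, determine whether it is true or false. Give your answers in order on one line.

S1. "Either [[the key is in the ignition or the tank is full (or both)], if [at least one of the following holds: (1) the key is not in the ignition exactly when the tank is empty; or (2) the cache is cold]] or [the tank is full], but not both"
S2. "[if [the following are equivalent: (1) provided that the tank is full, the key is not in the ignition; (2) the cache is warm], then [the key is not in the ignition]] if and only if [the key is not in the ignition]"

S1: Parsed as (((¬R ↔ ¬P) ∨ ¬Q) → (R ∨ P)) ⊕ P

¬R = ¬F = T
¬P = ¬T = F
¬R ↔ ¬P = T ↔ F = F
¬Q = ¬T = F
(¬R ↔ ¬P) ∨ ¬Q = F ∨ F = F
R ∨ P = F ∨ T = T
((¬R ↔ ¬P) ∨ ¬Q) → (R ∨ P) = F → T = T
(((¬R ↔ ¬P) ∨ ¬Q) → (R ∨ P)) ⊕ P = T ⊕ T = F
So S1 is false.

S2: Parsed as (((P → ¬R) ↔ Q) → ¬R) ↔ ¬R

¬R = ¬F = T
P → ¬R = T → T = T
(P → ¬R) ↔ Q = T ↔ T = T
¬R = ¬F = T
((P → ¬R) ↔ Q) → ¬R = T → T = T
¬R = ¬F = T
(((P → ¬R) ↔ Q) → ¬R) ↔ ¬R = T ↔ T = T
So S2 is true.

S1 False; S2 True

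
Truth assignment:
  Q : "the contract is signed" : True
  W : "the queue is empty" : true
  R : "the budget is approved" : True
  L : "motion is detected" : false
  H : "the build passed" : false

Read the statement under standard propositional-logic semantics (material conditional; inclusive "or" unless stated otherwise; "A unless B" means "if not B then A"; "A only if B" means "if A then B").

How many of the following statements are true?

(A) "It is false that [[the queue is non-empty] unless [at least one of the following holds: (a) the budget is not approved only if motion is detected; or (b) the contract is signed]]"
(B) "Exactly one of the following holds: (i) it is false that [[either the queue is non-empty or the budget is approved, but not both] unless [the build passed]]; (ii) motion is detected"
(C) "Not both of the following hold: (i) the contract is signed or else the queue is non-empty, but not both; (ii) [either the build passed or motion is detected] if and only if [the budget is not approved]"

(A): In symbols: ~(~W | ((~R -> L) | Q))

~W = ~T = F
~R = ~T = F
~R -> L = F -> F = T
(~R -> L) | Q = T | T = T
~W | ((~R -> L) | Q) = F | T = T
~(~W | ((~R -> L) | Q)) = ~T = F
So (A) is false.

(B): This is ~((~W xor R) | H) xor L.

~W = ~T = F
~W xor R = F xor T = T
(~W xor R) | H = T | F = T
~((~W xor R) | H) = ~T = F
~((~W xor R) | H) xor L = F xor F = F
Thus (B) is false.

(C): Formalization: (Q xor ~W) nand ((H | L) <-> ~R)

~W = ~T = F
Q xor ~W = T xor F = T
H | L = F | F = F
~R = ~T = F
(H | L) <-> ~R = F <-> F = T
(Q xor ~W) nand ((H | L) <-> ~R) = T nand T = F
Hence (C) is false.

Count: 0.

0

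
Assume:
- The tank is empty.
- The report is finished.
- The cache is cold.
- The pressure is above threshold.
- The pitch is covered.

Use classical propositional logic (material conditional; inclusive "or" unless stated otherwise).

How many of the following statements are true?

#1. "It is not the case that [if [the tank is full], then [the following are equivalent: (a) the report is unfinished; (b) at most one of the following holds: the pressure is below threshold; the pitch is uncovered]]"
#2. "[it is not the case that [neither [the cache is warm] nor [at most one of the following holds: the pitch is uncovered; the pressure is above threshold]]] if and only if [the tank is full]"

0

Let V = "the tank is full" (False), R = "the report is finished" (True), P = "the pressure is above threshold" (True), U = "the pitch is covered" (True), Q = "the cache is warm" (False).

#1: Parsed as not (V -> (not R iff (not P nand not U)))

not R = not True = False
not P = not True = False
not U = not True = False
not P nand not U = False nand False = True
not R iff (not P nand not U) = False iff True = False
V -> (not R iff (not P nand not U)) = False -> False = True
not (V -> (not R iff (not P nand not U))) = not True = False
Thus #1 is false.

#2: Formalization: not (Q nor (not U nand P)) iff V

not U = not True = False
not U nand P = False nand True = True
Q nor (not U nand P) = False nor True = False
not (Q nor (not U nand P)) = not False = True
not (Q nor (not U nand P)) iff V = True iff False = False
Hence #2 is false.

True statements: 0 (none).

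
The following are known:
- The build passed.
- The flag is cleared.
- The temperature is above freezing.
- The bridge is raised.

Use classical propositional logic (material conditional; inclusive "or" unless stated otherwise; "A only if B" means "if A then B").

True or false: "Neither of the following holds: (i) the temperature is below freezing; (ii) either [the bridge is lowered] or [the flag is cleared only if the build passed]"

Let U = "the temperature is below freezing" (F), D = "the bridge is raised" (T), K = "the flag is set" (F), L = "the build passed" (T).
Parsed as U nor (~D | (~K -> L))

~D = ~T = F
~K = ~F = T
~K -> L = T -> T = T
~D | (~K -> L) = F | T = T
U nor (~D | (~K -> L)) = F nor T = F

The statement is false.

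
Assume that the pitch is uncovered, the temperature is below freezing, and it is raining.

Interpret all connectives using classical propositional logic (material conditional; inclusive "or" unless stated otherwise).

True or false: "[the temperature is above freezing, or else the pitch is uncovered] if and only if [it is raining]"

True.

Let Q = "the temperature is below freezing" (T), P = "the pitch is covered" (F), R = "it is raining" (T).
This is (¬Q ∨ ¬P) ↔ R.

¬Q = ¬T = F
¬P = ¬F = T
¬Q ∨ ¬P = F ∨ T = T
(¬Q ∨ ¬P) ↔ R = T ↔ T = T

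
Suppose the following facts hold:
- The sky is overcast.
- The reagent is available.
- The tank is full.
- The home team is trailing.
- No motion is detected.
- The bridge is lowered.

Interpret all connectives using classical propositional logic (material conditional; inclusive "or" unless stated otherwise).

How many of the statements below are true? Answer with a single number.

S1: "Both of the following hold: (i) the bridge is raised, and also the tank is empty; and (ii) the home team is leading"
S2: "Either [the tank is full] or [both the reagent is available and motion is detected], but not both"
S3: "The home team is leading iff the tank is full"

1

Let K = "the bridge is raised" (F), R = "the tank is full" (T), N = "the home team is leading" (F), P = "the reagent is available" (T), H = "motion is detected" (F).

S1: In symbols: (K & ~R) & N

~R = ~T = F
K & ~R = F & F = F
(K & ~R) & N = F & F = F
So S1 is false.

S2: This is R xor (P & H).

P & H = T & F = F
R xor (P & H) = T xor F = T
Thus S2 is true.

S3: This is N <-> R.

N <-> R = F <-> T = F
Thus S3 is false.

Count: 1.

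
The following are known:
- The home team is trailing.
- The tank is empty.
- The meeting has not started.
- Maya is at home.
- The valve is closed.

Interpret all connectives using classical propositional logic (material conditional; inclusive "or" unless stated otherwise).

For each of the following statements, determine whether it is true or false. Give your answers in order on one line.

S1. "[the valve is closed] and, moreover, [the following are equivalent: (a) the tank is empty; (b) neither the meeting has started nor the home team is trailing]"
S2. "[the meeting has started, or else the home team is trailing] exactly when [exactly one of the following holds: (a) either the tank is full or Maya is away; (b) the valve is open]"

Let U = "the valve is open" (F), Q = "the tank is full" (F), R = "the meeting has started" (F), P = "the home team is leading" (F), S = "Maya is at home" (T).

S1: Formalization: ¬U ∧ (¬Q ↔ (R ↓ ¬P))

¬U = ¬F = T
¬Q = ¬F = T
¬P = ¬F = T
R ↓ ¬P = F ↓ T = F
¬Q ↔ (R ↓ ¬P) = T ↔ F = F
¬U ∧ (¬Q ↔ (R ↓ ¬P)) = T ∧ F = F
Thus S1 is false.

S2: In symbols: (R ∨ ¬P) ↔ ((Q ∨ ¬S) ⊕ U)

¬P = ¬F = T
R ∨ ¬P = F ∨ T = T
¬S = ¬T = F
Q ∨ ¬S = F ∨ F = F
(Q ∨ ¬S) ⊕ U = F ⊕ F = F
(R ∨ ¬P) ↔ ((Q ∨ ¬S) ⊕ U) = T ↔ F = F
Thus S2 is false.

S1 False / S2 False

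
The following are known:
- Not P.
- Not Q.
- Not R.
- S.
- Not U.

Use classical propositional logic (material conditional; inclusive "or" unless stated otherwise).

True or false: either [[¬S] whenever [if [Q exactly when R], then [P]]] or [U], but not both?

Parsed as (((Q <-> R) -> P) -> ~S) xor U

Q <-> R = F <-> F = T
(Q <-> R) -> P = T -> F = F
~S = ~T = F
((Q <-> R) -> P) -> ~S = F -> F = T
(((Q <-> R) -> P) -> ~S) xor U = T xor F = T

The statement is true.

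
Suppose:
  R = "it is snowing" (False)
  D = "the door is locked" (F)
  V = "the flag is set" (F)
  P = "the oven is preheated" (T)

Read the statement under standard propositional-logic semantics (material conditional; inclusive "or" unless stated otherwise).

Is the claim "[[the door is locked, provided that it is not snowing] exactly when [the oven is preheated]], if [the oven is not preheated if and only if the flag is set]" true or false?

Formalization: (not P iff V) -> ((not R -> D) iff P)

not P = not True = False
not P iff V = False iff False = True
not R = not False = True
not R -> D = True -> False = False
(not R -> D) iff P = False iff True = False
(not P iff V) -> ((not R -> D) iff P) = True -> False = False

False.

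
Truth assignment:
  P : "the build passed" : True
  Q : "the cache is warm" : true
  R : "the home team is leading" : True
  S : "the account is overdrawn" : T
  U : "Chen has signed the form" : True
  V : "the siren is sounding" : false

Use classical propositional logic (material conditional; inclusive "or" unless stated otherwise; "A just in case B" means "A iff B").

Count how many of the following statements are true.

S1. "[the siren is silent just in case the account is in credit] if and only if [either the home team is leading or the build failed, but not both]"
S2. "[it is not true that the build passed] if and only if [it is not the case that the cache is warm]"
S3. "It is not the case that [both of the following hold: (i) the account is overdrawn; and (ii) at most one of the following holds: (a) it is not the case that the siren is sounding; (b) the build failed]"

1

S1: This is (not V iff not S) iff (R xor not P).

not V = not False = True
not S = not True = False
not V iff not S = True iff False = False
not P = not True = False
R xor not P = True xor False = True
(not V iff not S) iff (R xor not P) = False iff True = False
Hence S1 is false.

S2: In symbols: not P iff not Q

not P = not True = False
not Q = not True = False
not P iff not Q = False iff False = True
Thus S2 is true.

S3: In symbols: not (S and (not V nand not P))

not V = not False = True
not P = not True = False
not V nand not P = True nand False = True
S and (not V nand not P) = True and True = True
not (S and (not V nand not P)) = not True = False
Hence S3 is false.

Count: 1.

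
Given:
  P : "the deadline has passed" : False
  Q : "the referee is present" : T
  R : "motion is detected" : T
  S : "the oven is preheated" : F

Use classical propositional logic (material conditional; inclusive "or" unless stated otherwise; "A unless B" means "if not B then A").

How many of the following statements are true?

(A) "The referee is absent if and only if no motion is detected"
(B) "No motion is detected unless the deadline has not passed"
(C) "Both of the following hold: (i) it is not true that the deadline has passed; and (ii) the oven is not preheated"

3

(A): This is ¬Q ↔ ¬R.

¬Q = ¬T = F
¬R = ¬T = F
¬Q ↔ ¬R = F ↔ F = T
So (A) is true.

(B): Formalization: ¬R ∨ ¬P

¬R = ¬T = F
¬P = ¬F = T
¬R ∨ ¬P = F ∨ T = T
So (B) is true.

(C): In symbols: ¬P ∧ ¬S

¬P = ¬F = T
¬S = ¬F = T
¬P ∧ ¬S = T ∧ T = T
So (C) is true.

3 of the 3 statements are true.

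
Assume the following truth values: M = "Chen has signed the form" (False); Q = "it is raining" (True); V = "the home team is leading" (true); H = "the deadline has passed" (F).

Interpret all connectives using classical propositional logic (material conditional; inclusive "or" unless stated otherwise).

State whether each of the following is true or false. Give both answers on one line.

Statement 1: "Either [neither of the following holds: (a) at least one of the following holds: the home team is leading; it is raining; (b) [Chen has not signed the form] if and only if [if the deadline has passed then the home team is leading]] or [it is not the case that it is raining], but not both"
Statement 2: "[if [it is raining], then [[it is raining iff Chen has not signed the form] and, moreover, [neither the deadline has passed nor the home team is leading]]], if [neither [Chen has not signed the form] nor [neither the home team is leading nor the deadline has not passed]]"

Statement 1: This is ((V or Q) nor (not M iff (H -> V))) xor not Q.

V or Q = True or True = True
not M = not False = True
H -> V = False -> True = True
not M iff (H -> V) = True iff True = True
(V or Q) nor (not M iff (H -> V)) = True nor True = False
not Q = not True = False
((V or Q) nor (not M iff (H -> V))) xor not Q = False xor False = False
So Statement 1 is false.

Statement 2: In symbols: (not M nor (V nor not H)) -> (Q -> ((Q iff not M) and (H nor V)))

not M = not False = True
not H = not False = True
V nor not H = True nor True = False
not M nor (V nor not H) = True nor False = False
not M = not False = True
Q iff not M = True iff True = True
H nor V = False nor True = False
(Q iff not M) and (H nor V) = True and False = False
Q -> ((Q iff not M) and (H nor V)) = True -> False = False
(not M nor (V nor not H)) -> (Q -> ((Q iff not M) and (H nor V))) = False -> False = True
So Statement 2 is true.

Statement 1 F, Statement 2 T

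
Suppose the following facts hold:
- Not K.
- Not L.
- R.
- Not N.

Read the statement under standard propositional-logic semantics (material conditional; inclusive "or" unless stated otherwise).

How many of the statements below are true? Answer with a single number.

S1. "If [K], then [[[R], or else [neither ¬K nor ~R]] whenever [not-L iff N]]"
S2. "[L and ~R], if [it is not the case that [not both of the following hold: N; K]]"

2

S1: This is K -> ((~L <-> N) -> (R | (~K nor ~R))).

~L = ~F = T
~L <-> N = T <-> F = F
~K = ~F = T
~R = ~T = F
~K nor ~R = T nor F = F
R | (~K nor ~R) = T | F = T
(~L <-> N) -> (R | (~K nor ~R)) = F -> T = T
K -> ((~L <-> N) -> (R | (~K nor ~R))) = F -> T = T
Thus S1 is true.

S2: Formalization: ~(N nand K) -> (L & ~R)

N nand K = F nand F = T
~(N nand K) = ~T = F
~R = ~T = F
L & ~R = F & F = F
~(N nand K) -> (L & ~R) = F -> F = T
So S2 is true.

2 of the 2 statements are true.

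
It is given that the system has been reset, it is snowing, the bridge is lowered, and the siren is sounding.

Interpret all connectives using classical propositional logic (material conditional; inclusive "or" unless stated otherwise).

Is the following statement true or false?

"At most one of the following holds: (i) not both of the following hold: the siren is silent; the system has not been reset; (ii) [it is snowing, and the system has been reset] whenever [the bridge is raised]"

Let R = "the siren is sounding" (T), L = "the system has been reset" (T), H = "the bridge is raised" (F), D = "it is snowing" (T).
Parsed as (¬R ↑ ¬L) ↑ (H → (D ∧ L))

¬R = ¬T = F
¬L = ¬T = F
¬R ↑ ¬L = F ↑ F = T
D ∧ L = T ∧ T = T
H → (D ∧ L) = F → T = T
(¬R ↑ ¬L) ↑ (H → (D ∧ L)) = T ↑ T = F

False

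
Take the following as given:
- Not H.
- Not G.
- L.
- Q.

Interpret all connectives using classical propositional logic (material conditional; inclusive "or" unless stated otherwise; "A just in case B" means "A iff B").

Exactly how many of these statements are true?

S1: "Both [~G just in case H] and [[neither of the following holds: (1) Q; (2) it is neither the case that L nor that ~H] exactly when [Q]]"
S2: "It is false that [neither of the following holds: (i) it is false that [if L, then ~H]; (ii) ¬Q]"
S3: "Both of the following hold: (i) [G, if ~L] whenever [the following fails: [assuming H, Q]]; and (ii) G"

S1: This is (~G <-> H) & ((Q nor (L nor ~H)) <-> Q).

~G = ~F = T
~G <-> H = T <-> F = F
~H = ~F = T
L nor ~H = T nor T = F
Q nor (L nor ~H) = T nor F = F
(Q nor (L nor ~H)) <-> Q = F <-> T = F
(~G <-> H) & ((Q nor (L nor ~H)) <-> Q) = F & F = F
Thus S1 is false.

S2: In symbols: ~(~(L -> ~H) nor ~Q)

~H = ~F = T
L -> ~H = T -> T = T
~(L -> ~H) = ~T = F
~Q = ~T = F
~(L -> ~H) nor ~Q = F nor F = T
~(~(L -> ~H) nor ~Q) = ~T = F
Hence S2 is false.

S3: This is (~(H -> Q) -> (~L -> G)) & G.

H -> Q = F -> T = T
~(H -> Q) = ~T = F
~L = ~T = F
~L -> G = F -> F = T
~(H -> Q) -> (~L -> G) = F -> T = T
(~(H -> Q) -> (~L -> G)) & G = T & F = F
Thus S3 is false.

True statements: 0 (none).

0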